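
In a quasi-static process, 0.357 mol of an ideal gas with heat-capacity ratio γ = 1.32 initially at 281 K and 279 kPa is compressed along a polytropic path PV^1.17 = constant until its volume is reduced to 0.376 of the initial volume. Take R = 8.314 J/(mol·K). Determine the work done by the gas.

-888 J

V₁ = nRT₁/P₁ = 0.357×8.314×281/279 = 2.99 L.
Polytropic n=1.17: T₂ = T₁(V₁/V₂)^(n−1) = 281×(2.66)^0.17 = 332 K; P₂ = P₁(V₁/V₂)^n = 876 kPa.
W = (P₁V₁−P₂V₂)/(n−1) = (279×2.99−876×1.12)/0.17 = -888 J.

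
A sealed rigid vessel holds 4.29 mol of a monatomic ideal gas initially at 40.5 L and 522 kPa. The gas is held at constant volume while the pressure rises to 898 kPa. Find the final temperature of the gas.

T₁ = P₁V₁/(nR) = 522×40.5/(4.29×8.314) = 593 K.
Isochoric: V stays 40.5 L; P/T = const ⇒ T₂ = 1020 K, P₂ = 898 kPa.

1020 K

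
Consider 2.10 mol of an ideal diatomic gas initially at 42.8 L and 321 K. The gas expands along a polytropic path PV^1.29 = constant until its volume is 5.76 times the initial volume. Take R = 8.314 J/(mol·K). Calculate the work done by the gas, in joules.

7690 J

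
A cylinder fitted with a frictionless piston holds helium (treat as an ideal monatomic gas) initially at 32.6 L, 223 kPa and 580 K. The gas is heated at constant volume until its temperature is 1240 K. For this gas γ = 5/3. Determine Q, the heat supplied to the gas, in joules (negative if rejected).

n = P₁V₁/(RT₁) = 223×32.6/(8.314×580) = 1.51 mol.
Isochoric: V stays 32.6 L; P/T = const ⇒ T₂ = 1240 K, P₂ = 477 kPa.
W = 0 (no volume change).
ΔU = nCvΔT = 1.51×12.5×(1240−580) = 12400 J.
Q = ΔU = 12400 J.

12400 J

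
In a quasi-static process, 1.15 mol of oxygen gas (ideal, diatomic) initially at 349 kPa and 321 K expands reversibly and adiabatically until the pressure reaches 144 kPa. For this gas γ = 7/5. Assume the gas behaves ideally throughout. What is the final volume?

V₁ = nRT₁/P₁ = 1.15×8.314×321/349 = 8.79 L.
Adiabatic: T₂/T₁ = (P₂/P₁)^((γ−1)/γ) ⇒ T₂ = 321×(0.413)^0.286 = 249 K; V₂ = 16.6 L.

16.6 L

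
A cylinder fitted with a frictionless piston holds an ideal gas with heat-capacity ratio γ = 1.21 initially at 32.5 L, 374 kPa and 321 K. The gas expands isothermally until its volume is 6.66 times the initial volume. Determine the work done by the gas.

23000 J

n = P₁V₁/(RT₁) = 374×32.5/(8.314×321) = 4.55 mol.
Isothermal: T stays 321 K; PV = const ⇒ V₂ = 216 L, P₂ = 56.2 kPa.
W = nRT ln(V₂/V₁) = 4.55×8.314×321×ln(6.66) = 23000 J.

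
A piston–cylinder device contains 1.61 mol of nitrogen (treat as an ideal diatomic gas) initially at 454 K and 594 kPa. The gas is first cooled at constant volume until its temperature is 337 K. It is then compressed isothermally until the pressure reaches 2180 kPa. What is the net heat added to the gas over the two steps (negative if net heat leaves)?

V₁ = nRT₁/P₁ = 1.61×8.314×454/594 = 10.2 L.
Step 1 — Isochoric: V stays 10.2 L; P/T = const ⇒ T₂ = 337 K, P₂ = 441 kPa.
W = 0 (no volume change).
ΔU = nCvΔT = 1.61×20.8×(337−454) = -3920 J.
Q = ΔU = -3920 J.
State after step 1: P = 441 kPa, V = 10.2 L, T = 337 K.
Step 2 — Isothermal: T stays 337 K; PV = const ⇒ V₂ = 2.07 L, P₂ = 2180 kPa.
ΔU = 0 (ideal gas, T constant).
W = nRT ln(V₂/V₁) = 1.61×8.314×337×ln(0.202) = -7210 J.
Q = ΔU + W = -7210 J.
Net over both steps: W = -7210 J, Q = -11100 J, ΔU = -3920 J.

-11100 J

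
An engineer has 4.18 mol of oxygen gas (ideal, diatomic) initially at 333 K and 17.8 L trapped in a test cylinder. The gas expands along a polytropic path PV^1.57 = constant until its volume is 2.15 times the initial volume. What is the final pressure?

P₁ = nRT₁/V₁ = 4.18×8.314×333/17.8 = 650 kPa.
Polytropic n=1.57: T₂ = T₁(V₁/V₂)^(n−1) = 333×(0.465)^0.57 = 215 K; P₂ = P₁(V₁/V₂)^n = 195 kPa.

195 kPa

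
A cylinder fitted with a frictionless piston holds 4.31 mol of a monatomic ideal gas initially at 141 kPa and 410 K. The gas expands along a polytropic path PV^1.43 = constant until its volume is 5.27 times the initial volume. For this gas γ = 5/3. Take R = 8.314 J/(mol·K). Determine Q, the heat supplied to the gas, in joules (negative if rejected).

6190 J

V₁ = nRT₁/P₁ = 4.31×8.314×410/141 = 104 L.
Polytropic n=1.43: T₂ = T₁(V₁/V₂)^(n−1) = 410×(0.190)^0.43 = 201 K; P₂ = P₁(V₁/V₂)^n = 13.1 kPa.
W = (P₁V₁−P₂V₂)/(n−1) = (141×104−13.1×549)/0.43 = 17400 J.
ΔU = nCvΔT = 4.31×12.5×(201−410) = -11300 J.
Q = ΔU + W = 6190 J.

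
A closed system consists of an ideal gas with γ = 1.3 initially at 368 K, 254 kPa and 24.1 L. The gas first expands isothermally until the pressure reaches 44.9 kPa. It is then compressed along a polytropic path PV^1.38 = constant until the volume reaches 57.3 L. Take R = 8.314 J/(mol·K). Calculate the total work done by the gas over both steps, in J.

4320 J

n = P₁V₁/(RT₁) = 254×24.1/(8.314×368) = 2.00 mol.
Step 1 — Isothermal: T stays 368 K; PV = const ⇒ V₂ = 136 L, P₂ = 44.9 kPa.
ΔU = 0 (ideal gas, T constant).
W = nRT ln(V₂/V₁) = 2.00×8.314×368×ln(5.66) = 10600 J.
Q = ΔU + W = 10600 J.
State after step 1: P = 44.9 kPa, V = 136 L, T = 368 K.
Step 2 — Polytropic n=1.38: T₂ = T₁(V₁/V₂)^(n−1) = 368×(2.38)^0.38 = 512 K; P₂ = P₁(V₁/V₂)^n = 149 kPa.
W = (P₁V₁−P₂V₂)/(n−1) = (44.9×136−149×57.3)/0.38 = -6280 J.
ΔU = nCvΔT = 2.00×27.7×(512−368) = 7960 J.
Q = ΔU + W = 1680 J.
Net over both steps: W = 4320 J, Q = 12300 J, ΔU = 7960 J.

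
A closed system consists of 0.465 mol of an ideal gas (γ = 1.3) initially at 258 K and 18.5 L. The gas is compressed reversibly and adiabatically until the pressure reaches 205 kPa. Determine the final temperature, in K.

351 K

P₁ = nRT₁/V₁ = 0.465×8.314×258/18.5 = 53.9 kPa.
Adiabatic: T₂/T₁ = (P₂/P₁)^((γ−1)/γ) ⇒ T₂ = 258×(3.80)^0.231 = 351 K; V₂ = 6.62 L.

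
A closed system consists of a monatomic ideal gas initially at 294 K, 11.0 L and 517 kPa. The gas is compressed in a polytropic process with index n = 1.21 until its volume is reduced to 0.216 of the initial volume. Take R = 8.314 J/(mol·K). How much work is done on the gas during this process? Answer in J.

10300 J

n = P₁V₁/(RT₁) = 517×11.0/(8.314×294) = 2.33 mol.
Polytropic n=1.21: T₂ = T₁(V₁/V₂)^(n−1) = 294×(4.63)^0.21 = 406 K; P₂ = P₁(V₁/V₂)^n = 3300 kPa.
W = (P₁V₁−P₂V₂)/(n−1) = (517×11.0−3300×2.38)/0.21 = -10300 J.
Work done on the gas = −W_by = 10300 J.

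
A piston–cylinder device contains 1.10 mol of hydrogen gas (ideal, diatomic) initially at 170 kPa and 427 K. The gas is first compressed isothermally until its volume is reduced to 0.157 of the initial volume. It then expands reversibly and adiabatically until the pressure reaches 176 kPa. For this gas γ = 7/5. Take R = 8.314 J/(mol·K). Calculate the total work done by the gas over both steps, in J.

-3280 J

V₁ = nRT₁/P₁ = 1.10×8.314×427/170 = 23.0 L.
Step 1 — Isothermal: T stays 427 K; PV = const ⇒ V₂ = 3.61 L, P₂ = 1080 kPa.
ΔU = 0 (ideal gas, T constant).
W = nRT ln(V₂/V₁) = 1.10×8.314×427×ln(0.157) = -7230 J.
Q = ΔU + W = -7230 J.
State after step 1: P = 1080 kPa, V = 3.61 L, T = 427 K.
Step 2 — Adiabatic: T₂/T₁ = (P₂/P₁)^((γ−1)/γ) ⇒ T₂ = 427×(0.163)^0.286 = 254 K; V₂ = 13.2 L.
ΔU = nCvΔT = 1.10×20.8×(254−427) = -3950 J.
Q = 0 for an adiabatic process, so W = −ΔU = 3950 J.
Net over both steps: W = -3280 J, Q = -7230 J, ΔU = -3950 J.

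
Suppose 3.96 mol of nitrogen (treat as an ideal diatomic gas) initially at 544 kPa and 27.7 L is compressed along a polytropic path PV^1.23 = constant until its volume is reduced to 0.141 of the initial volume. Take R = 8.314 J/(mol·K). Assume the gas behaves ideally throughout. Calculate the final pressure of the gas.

6050 kPa

T₁ = P₁V₁/(nR) = 544×27.7/(3.96×8.314) = 458 K.
Polytropic n=1.23: T₂ = T₁(V₁/V₂)^(n−1) = 458×(7.09)^0.23 = 718 K; P₂ = P₁(V₁/V₂)^n = 6050 kPa.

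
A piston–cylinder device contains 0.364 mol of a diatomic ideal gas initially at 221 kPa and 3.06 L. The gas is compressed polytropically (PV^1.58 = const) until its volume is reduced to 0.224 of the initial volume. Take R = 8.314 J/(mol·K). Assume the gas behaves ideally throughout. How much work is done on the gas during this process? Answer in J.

1610 J

T₁ = P₁V₁/(nR) = 221×3.06/(0.364×8.314) = 223 K.
Polytropic n=1.58: T₂ = T₁(V₁/V₂)^(n−1) = 223×(4.46)^0.58 = 532 K; P₂ = P₁(V₁/V₂)^n = 2350 kPa.
W = (P₁V₁−P₂V₂)/(n−1) = (221×3.06−2350×0.685)/0.58 = -1610 J.
Work done on the gas = −W_by = 1610 J.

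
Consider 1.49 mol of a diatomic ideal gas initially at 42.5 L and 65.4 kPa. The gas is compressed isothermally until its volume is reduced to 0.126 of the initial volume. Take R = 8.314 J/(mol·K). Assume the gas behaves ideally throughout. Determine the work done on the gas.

T₁ = P₁V₁/(nR) = 65.4×42.5/(1.49×8.314) = 224 K.
Isothermal: T stays 224 K; PV = const ⇒ V₂ = 5.36 L, P₂ = 519 kPa.
W = nRT ln(V₂/V₁) = 1.49×8.314×224×ln(0.126) = -5760 J.
Work done on the gas = −W_by = 5760 J.

5760 J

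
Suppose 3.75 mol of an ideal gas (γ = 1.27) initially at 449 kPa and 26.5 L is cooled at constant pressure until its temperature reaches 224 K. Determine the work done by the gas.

-4910 J

T₁ = P₁V₁/(nR) = 449×26.5/(3.75×8.314) = 382 K.
Isobaric: P stays 449 kPa; V/T = const ⇒ T₂ = 224 K, V₂ = 15.6 L.
W = PΔV = 449×(15.6−26.5) kPa·L = -4910 J.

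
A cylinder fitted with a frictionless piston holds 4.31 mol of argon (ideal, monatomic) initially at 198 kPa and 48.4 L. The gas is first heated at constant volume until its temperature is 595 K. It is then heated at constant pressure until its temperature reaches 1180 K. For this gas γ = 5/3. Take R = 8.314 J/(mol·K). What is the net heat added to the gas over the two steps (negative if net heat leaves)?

70000 J

T₁ = P₁V₁/(nR) = 198×48.4/(4.31×8.314) = 267 K.
Step 1 — Isochoric: V stays 48.4 L; P/T = const ⇒ T₂ = 595 K, P₂ = 441 kPa.
W = 0 (no volume change).
ΔU = nCvΔT = 4.31×12.5×(595−267) = 17600 J.
Q = ΔU = 17600 J.
State after step 1: P = 441 kPa, V = 48.4 L, T = 595 K.
Step 2 — Isobaric: P stays 441 kPa; V/T = const ⇒ T₂ = 1180 K, V₂ = 96.0 L.
W = PΔV = 441×(96.0−48.4) kPa·L = 21000 J.
ΔU = nCvΔT = 4.31×12.5×(1180−595) = 31400 J.
Q = ΔU + W = nCpΔT = 52400 J.
Net over both steps: W = 21000 J, Q = 70000 J, ΔU = 49100 J.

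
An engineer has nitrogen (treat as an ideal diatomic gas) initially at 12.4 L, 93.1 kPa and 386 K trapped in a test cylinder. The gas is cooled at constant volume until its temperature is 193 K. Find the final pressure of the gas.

Isochoric: V stays 12.4 L; P/T = const ⇒ T₂ = 193 K, P₂ = 46.5 kPa.

46.5 kPa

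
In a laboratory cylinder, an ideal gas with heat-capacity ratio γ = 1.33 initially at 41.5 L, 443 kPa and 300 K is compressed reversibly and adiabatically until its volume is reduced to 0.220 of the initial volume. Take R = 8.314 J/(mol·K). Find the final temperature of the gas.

Adiabatic: TV^(γ−1) = const ⇒ T₂ = 300×(4.55)^0.330 = 494 K; PV^γ = const ⇒ P₂ = 3320 kPa.

494 K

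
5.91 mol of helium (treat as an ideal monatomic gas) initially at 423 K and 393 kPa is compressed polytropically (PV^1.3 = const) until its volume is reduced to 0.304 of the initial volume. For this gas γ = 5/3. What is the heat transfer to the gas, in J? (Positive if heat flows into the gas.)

V₁ = nRT₁/P₁ = 5.91×8.314×423/393 = 52.9 L.
Polytropic n=1.3: T₂ = T₁(V₁/V₂)^(n−1) = 423×(3.29)^0.30 = 605 K; P₂ = P₁(V₁/V₂)^n = 1850 kPa.
W = (P₁V₁−P₂V₂)/(n−1) = (393×52.9−1850×16.1)/0.30 = -29700 J.
ΔU = nCvΔT = 5.91×12.5×(605−423) = 13400 J.
Q = ΔU + W = -16400 J.

-16400 J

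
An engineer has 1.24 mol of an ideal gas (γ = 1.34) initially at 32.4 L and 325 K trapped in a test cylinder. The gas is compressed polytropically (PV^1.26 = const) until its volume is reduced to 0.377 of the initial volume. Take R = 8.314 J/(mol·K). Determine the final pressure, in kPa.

353 kPa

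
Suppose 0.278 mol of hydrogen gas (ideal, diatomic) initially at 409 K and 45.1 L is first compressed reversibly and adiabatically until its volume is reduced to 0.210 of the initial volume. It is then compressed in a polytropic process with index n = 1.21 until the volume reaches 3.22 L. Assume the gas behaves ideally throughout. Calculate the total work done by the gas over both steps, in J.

-4190 J

P₁ = nRT₁/V₁ = 0.278×8.314×409/45.1 = 21.0 kPa.
Step 1 — Adiabatic: TV^(γ−1) = const ⇒ T₂ = 409×(4.76)^0.400 = 764 K; PV^γ = const ⇒ P₂ = 186 kPa.
ΔU = nCvΔT = 0.278×20.8×(764−409) = 2050 J.
Q = 0 for an adiabatic process, so W = −ΔU = -2050 J.
State after step 1: P = 186 kPa, V = 9.47 L, T = 764 K.
Step 2 — Polytropic n=1.21: T₂ = T₁(V₁/V₂)^(n−1) = 764×(2.94)^0.21 = 958 K; P₂ = P₁(V₁/V₂)^n = 687 kPa.
W = (P₁V₁−P₂V₂)/(n−1) = (186×9.47−687×3.22)/0.21 = -2140 J.
ΔU = nCvΔT = 0.278×20.8×(958−764) = 1120 J.
Q = ΔU + W = -1020 J.
Net over both steps: W = -4190 J, Q = -1020 J, ΔU = 3170 J.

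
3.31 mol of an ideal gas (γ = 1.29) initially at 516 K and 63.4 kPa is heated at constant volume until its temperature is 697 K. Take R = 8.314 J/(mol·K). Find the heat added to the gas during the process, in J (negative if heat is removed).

17200 J

V₁ = nRT₁/P₁ = 3.31×8.314×516/63.4 = 224 L.
Isochoric: V stays 224 L; P/T = const ⇒ T₂ = 697 K, P₂ = 85.6 kPa.
W = 0 (no volume change).
ΔU = nCvΔT = 3.31×28.7×(697−516) = 17200 J.
Q = ΔU = 17200 J.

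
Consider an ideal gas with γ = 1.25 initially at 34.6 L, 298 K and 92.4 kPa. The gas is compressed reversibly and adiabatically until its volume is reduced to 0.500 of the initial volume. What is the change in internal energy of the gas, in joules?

n = P₁V₁/(RT₁) = 92.4×34.6/(8.314×298) = 1.29 mol.
Adiabatic: TV^(γ−1) = const ⇒ T₂ = 298×(2.00)^0.250 = 354 K; PV^γ = const ⇒ P₂ = 220 kPa.
For an ideal gas ΔU = nCvΔT with Cv = R/(γ−1) = 33.3 J/(mol·K).
ΔU = 1.29×33.3×(354−298) = 2420 J.

2420 J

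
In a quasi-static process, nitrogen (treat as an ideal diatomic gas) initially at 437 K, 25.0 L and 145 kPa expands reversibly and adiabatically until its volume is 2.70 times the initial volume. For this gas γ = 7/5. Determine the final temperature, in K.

294 K

Adiabatic: TV^(γ−1) = const ⇒ T₂ = 437×(0.370)^0.400 = 294 K; PV^γ = const ⇒ P₂ = 36.1 kPa.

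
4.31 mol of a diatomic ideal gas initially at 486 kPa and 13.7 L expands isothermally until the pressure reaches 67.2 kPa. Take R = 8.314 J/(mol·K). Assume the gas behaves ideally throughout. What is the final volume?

99.1 L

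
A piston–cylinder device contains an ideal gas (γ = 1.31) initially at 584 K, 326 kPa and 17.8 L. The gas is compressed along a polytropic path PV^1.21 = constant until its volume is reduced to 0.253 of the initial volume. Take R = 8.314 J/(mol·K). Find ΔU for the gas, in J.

n = P₁V₁/(RT₁) = 326×17.8/(8.314×584) = 1.20 mol.
Polytropic n=1.21: T₂ = T₁(V₁/V₂)^(n−1) = 584×(3.95)^0.21 = 779 K; P₂ = P₁(V₁/V₂)^n = 1720 kPa.
For an ideal gas ΔU = nCvΔT with Cv = R/(γ−1) = 26.8 J/(mol·K).
ΔU = 1.20×26.8×(779−584) = 6260 J.

6260 J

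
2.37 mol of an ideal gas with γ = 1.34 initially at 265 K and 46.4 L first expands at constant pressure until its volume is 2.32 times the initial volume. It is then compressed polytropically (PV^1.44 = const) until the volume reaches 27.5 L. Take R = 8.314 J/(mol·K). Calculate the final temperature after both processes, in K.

P₁ = nRT₁/V₁ = 2.37×8.314×265/46.4 = 113 kPa.
Step 1 — Isobaric: P stays 113 kPa; V/T = const ⇒ T₂ = 615 K, V₂ = 108 L.
W = PΔV = 113×(108−46.4) kPa·L = 6890 J.
ΔU = nCvΔT = 2.37×24.5×(615−265) = 20300 J.
Q = ΔU + W = nCpΔT = 27200 J.
State after step 1: P = 113 kPa, V = 108 L, T = 615 K.
Step 2 — Polytropic n=1.44: T₂ = T₁(V₁/V₂)^(n−1) = 615×(3.91)^0.44 = 1120 K; P₂ = P₁(V₁/V₂)^n = 803 kPa.
W = (P₁V₁−P₂V₂)/(n−1) = (113×108−803×27.5)/0.44 = -22700 J.
ΔU = nCvΔT = 2.37×24.5×(1120−615) = 29300 J.
Q = ΔU + W = 6660 J.
Net over both steps: W = -15800 J, Q = 33800 J, ΔU = 49600 J.

1120 K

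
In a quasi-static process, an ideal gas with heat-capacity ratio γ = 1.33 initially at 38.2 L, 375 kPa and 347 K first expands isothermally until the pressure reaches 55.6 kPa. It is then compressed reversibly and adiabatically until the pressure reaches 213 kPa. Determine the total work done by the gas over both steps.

10200 J

n = P₁V₁/(RT₁) = 375×38.2/(8.314×347) = 4.97 mol.
Step 1 — Isothermal: T stays 347 K; PV = const ⇒ V₂ = 258 L, P₂ = 55.6 kPa.
ΔU = 0 (ideal gas, T constant).
W = nRT ln(V₂/V₁) = 4.97×8.314×347×ln(6.74) = 27300 J.
Q = ΔU + W = 27300 J.
State after step 1: P = 55.6 kPa, V = 258 L, T = 347 K.
Step 2 — Adiabatic: T₂/T₁ = (P₂/P₁)^((γ−1)/γ) ⇒ T₂ = 347×(3.83)^0.248 = 484 K; V₂ = 93.9 L.
ΔU = nCvΔT = 4.97×25.2×(484−347) = 17200 J.
Q = 0 for an adiabatic process, so W = −ΔU = -17200 J.
Net over both steps: W = 10200 J, Q = 27300 J, ΔU = 17200 J.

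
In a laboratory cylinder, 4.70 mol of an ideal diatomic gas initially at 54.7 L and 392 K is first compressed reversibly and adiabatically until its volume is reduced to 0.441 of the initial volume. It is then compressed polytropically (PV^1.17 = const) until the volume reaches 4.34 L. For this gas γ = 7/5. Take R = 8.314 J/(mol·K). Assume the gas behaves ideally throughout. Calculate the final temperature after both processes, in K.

728 K

P₁ = nRT₁/V₁ = 4.70×8.314×392/54.7 = 280 kPa.
Step 1 — Adiabatic: TV^(γ−1) = const ⇒ T₂ = 392×(2.27)^0.400 = 544 K; PV^γ = const ⇒ P₂ = 881 kPa.
ΔU = nCvΔT = 4.70×20.8×(544−392) = 14800 J.
Q = 0 for an adiabatic process, so W = −ΔU = -14800 J.
State after step 1: P = 881 kPa, V = 24.1 L, T = 544 K.
Step 2 — Polytropic n=1.17: T₂ = T₁(V₁/V₂)^(n−1) = 544×(5.56)^0.17 = 728 K; P₂ = P₁(V₁/V₂)^n = 6550 kPa.
W = (P₁V₁−P₂V₂)/(n−1) = (881×24.1−6550×4.34)/0.17 = -42300 J.
ΔU = nCvΔT = 4.70×20.8×(728−544) = 18000 J.
Q = ΔU + W = -24300 J.
Net over both steps: W = -57200 J, Q = -24300 J, ΔU = 32800 J.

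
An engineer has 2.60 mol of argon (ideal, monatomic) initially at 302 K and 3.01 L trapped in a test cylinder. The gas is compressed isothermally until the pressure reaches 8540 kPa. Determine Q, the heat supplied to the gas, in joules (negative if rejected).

-8950 J

P₁ = nRT₁/V₁ = 2.60×8.314×302/3.01 = 2170 kPa.
Isothermal: T stays 302 K; PV = const ⇒ V₂ = 0.764 L, P₂ = 8540 kPa.
ΔU = 0 (ideal gas, T constant).
W = nRT ln(V₂/V₁) = 2.60×8.314×302×ln(0.254) = -8950 J.
Q = ΔU + W = -8950 J.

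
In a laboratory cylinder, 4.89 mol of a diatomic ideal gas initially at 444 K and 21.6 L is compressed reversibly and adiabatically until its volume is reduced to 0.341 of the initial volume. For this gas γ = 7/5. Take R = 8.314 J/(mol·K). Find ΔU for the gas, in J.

24300 J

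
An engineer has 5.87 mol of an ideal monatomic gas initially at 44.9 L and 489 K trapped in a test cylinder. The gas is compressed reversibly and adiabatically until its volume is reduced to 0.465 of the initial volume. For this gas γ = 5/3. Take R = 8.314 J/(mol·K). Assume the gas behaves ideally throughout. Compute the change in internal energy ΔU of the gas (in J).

P₁ = nRT₁/V₁ = 5.87×8.314×489/44.9 = 532 kPa.
Adiabatic: TV^(γ−1) = const ⇒ T₂ = 489×(2.15)^0.667 = 815 K; PV^γ = const ⇒ P₂ = 1900 kPa.
For an ideal gas ΔU = nCvΔT with Cv = (3/2)R = 12.5 J/(mol·K).
ΔU = 5.87×12.5×(815−489) = 23800 J.

23800 J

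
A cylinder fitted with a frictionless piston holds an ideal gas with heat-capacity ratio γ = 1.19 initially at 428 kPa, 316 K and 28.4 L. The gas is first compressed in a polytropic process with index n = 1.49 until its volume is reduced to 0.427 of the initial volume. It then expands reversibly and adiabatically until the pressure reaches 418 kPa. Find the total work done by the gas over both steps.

n = P₁V₁/(RT₁) = 428×28.4/(8.314×316) = 4.63 mol.
Step 1 — Polytropic n=1.49: T₂ = T₁(V₁/V₂)^(n−1) = 316×(2.34)^0.49 = 479 K; P₂ = P₁(V₁/V₂)^n = 1520 kPa.
W = (P₁V₁−P₂V₂)/(n−1) = (428×28.4−1520×12.1)/0.49 = -12800 J.
ΔU = nCvΔT = 4.63×43.8×(479−316) = 33100 J.
Q = ΔU + W = 20300 J.
State after step 1: P = 1520 kPa, V = 12.1 L, T = 479 K.
Step 2 — Adiabatic: T₂/T₁ = (P₂/P₁)^((γ−1)/γ) ⇒ T₂ = 479×(0.275)^0.160 = 390 K; V₂ = 35.9 L.
ΔU = nCvΔT = 4.63×43.8×(390−479) = -18100 J.
Q = 0 for an adiabatic process, so W = −ΔU = 18100 J.
Net over both steps: W = 5260 J, Q = 20300 J, ΔU = 15000 J.

5260 J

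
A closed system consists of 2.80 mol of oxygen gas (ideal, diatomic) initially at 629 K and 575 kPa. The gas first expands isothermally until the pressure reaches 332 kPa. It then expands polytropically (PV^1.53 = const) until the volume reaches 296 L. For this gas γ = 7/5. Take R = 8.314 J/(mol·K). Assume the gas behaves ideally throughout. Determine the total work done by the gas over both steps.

25600 J

V₁ = nRT₁/P₁ = 2.80×8.314×629/575 = 25.5 L.
Step 1 — Isothermal: T stays 629 K; PV = const ⇒ V₂ = 44.1 L, P₂ = 332 kPa.
ΔU = 0 (ideal gas, T constant).
W = nRT ln(V₂/V₁) = 2.80×8.314×629×ln(1.73) = 8040 J.
Q = ΔU + W = 8040 J.
State after step 1: P = 332 kPa, V = 44.1 L, T = 629 K.
Step 2 — Polytropic n=1.53: T₂ = T₁(V₁/V₂)^(n−1) = 629×(0.149)^0.53 = 229 K; P₂ = P₁(V₁/V₂)^n = 18.0 kPa.
W = (P₁V₁−P₂V₂)/(n−1) = (332×44.1−18.0×296)/0.53 = 17600 J.
ΔU = nCvΔT = 2.80×20.8×(229−629) = -23300 J.
Q = ΔU + W = -5710 J.
Net over both steps: W = 25600 J, Q = 2340 J, ΔU = -23300 J.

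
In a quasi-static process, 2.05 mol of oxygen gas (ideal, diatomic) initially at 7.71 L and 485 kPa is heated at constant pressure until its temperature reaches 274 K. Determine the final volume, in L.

T₁ = P₁V₁/(nR) = 485×7.71/(2.05×8.314) = 219 K.
Isobaric: P stays 485 kPa; V/T = const ⇒ T₂ = 274 K, V₂ = 9.63 L.

9.63 L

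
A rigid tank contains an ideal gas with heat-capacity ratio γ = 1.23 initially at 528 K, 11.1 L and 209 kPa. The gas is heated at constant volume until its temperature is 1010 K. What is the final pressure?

400 kPa

Isochoric: V stays 11.1 L; P/T = const ⇒ T₂ = 1010 K, P₂ = 400 kPa.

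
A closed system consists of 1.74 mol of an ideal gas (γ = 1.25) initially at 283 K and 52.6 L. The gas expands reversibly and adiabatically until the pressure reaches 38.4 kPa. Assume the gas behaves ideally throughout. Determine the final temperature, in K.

246 K

P₁ = nRT₁/V₁ = 1.74×8.314×283/52.6 = 77.8 kPa.
Adiabatic: T₂/T₁ = (P₂/P₁)^((γ−1)/γ) ⇒ T₂ = 283×(0.493)^0.200 = 246 K; V₂ = 92.6 L.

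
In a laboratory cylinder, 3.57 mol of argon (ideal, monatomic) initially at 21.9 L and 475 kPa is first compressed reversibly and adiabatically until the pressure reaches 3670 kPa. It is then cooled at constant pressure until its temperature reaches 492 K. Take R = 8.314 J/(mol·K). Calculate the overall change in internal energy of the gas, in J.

6300 J

T₁ = P₁V₁/(nR) = 475×21.9/(3.57×8.314) = 350 K.
Step 1 — Adiabatic: T₂/T₁ = (P₂/P₁)^((γ−1)/γ) ⇒ T₂ = 350×(7.73)^0.400 = 794 K; V₂ = 6.42 L.
ΔU = nCvΔT = 3.57×12.5×(794−350) = 19700 J.
Q = 0 for an adiabatic process, so W = −ΔU = -19700 J.
State after step 1: P = 3670 kPa, V = 6.42 L, T = 794 K.
Step 2 — Isobaric: P stays 3670 kPa; V/T = const ⇒ T₂ = 492 K, V₂ = 3.98 L.
W = PΔV = 3670×(3.98−6.42) kPa·L = -8970 J.
ΔU = nCvΔT = 3.57×12.5×(492−794) = -13400 J.
Q = ΔU + W = nCpΔT = -22400 J.
Net over both steps: W = -28700 J, Q = -22400 J, ΔU = 6300 J.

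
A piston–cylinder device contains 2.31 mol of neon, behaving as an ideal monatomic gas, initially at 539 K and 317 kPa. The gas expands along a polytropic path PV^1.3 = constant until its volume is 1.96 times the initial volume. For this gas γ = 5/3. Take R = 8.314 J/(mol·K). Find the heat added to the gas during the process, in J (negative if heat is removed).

V₁ = nRT₁/P₁ = 2.31×8.314×539/317 = 32.7 L.
Polytropic n=1.3: T₂ = T₁(V₁/V₂)^(n−1) = 539×(0.510)^0.30 = 440 K; P₂ = P₁(V₁/V₂)^n = 132 kPa.
W = (P₁V₁−P₂V₂)/(n−1) = (317×32.7−132×64.0)/0.30 = 6310 J.
ΔU = nCvΔT = 2.31×12.5×(440−539) = -2840 J.
Q = ΔU + W = 3470 J.

3470 J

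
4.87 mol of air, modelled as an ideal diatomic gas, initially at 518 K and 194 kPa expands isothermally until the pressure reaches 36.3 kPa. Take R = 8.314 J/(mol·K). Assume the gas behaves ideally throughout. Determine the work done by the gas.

35200 J

V₁ = nRT₁/P₁ = 4.87×8.314×518/194 = 108 L.
Isothermal: T stays 518 K; PV = const ⇒ V₂ = 578 L, P₂ = 36.3 kPa.
W = nRT ln(V₂/V₁) = 4.87×8.314×518×ln(5.34) = 35200 J.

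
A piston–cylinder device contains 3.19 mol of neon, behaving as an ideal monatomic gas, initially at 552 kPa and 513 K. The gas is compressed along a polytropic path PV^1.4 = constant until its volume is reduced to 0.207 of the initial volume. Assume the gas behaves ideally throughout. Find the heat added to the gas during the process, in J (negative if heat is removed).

-11900 J

V₁ = nRT₁/P₁ = 3.19×8.314×513/552 = 24.6 L.
Polytropic n=1.4: T₂ = T₁(V₁/V₂)^(n−1) = 513×(4.83)^0.40 = 963 K; P₂ = P₁(V₁/V₂)^n = 5010 kPa.
W = (P₁V₁−P₂V₂)/(n−1) = (552×24.6−5010×5.10)/0.40 = -29900 J.
ΔU = nCvΔT = 3.19×12.5×(963−513) = 17900 J.
Q = ΔU + W = -11900 J.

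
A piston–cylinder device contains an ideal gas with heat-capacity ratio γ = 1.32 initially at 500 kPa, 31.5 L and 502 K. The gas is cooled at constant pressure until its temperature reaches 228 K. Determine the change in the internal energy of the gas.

-26900 J

n = P₁V₁/(RT₁) = 500×31.5/(8.314×502) = 3.77 mol.
Isobaric: P stays 500 kPa; V/T = const ⇒ T₂ = 228 K, V₂ = 14.3 L.
For an ideal gas ΔU = nCvΔT with Cv = R/(γ−1) = 26.0 J/(mol·K).
ΔU = 3.77×26.0×(228−502) = -26900 J.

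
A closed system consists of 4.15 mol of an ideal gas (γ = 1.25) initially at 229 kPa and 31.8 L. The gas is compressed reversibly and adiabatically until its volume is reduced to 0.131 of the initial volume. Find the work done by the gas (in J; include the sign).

-19300 J

T₁ = P₁V₁/(nR) = 229×31.8/(4.15×8.314) = 211 K.
Adiabatic: TV^(γ−1) = const ⇒ T₂ = 211×(7.63)^0.250 = 351 K; PV^γ = const ⇒ P₂ = 2910 kPa.
ΔU = nCvΔT = 4.15×33.3×(351−211) = 19300 J.
Q = 0 for an adiabatic process, so W = −ΔU = -19300 J.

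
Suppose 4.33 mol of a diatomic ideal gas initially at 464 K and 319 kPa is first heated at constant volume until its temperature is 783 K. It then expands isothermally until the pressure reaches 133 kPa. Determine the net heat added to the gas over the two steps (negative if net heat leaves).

V₁ = nRT₁/P₁ = 4.33×8.314×464/319 = 52.4 L.
Step 1 — Isochoric: V stays 52.4 L; P/T = const ⇒ T₂ = 783 K, P₂ = 538 kPa.
W = 0 (no volume change).
ΔU = nCvΔT = 4.33×20.8×(783−464) = 28700 J.
Q = ΔU = 28700 J.
State after step 1: P = 538 kPa, V = 52.4 L, T = 783 K.
Step 2 — Isothermal: T stays 783 K; PV = const ⇒ V₂ = 212 L, P₂ = 133 kPa.
ΔU = 0 (ideal gas, T constant).
W = nRT ln(V₂/V₁) = 4.33×8.314×783×ln(4.05) = 39400 J.
Q = ΔU + W = 39400 J.
Net over both steps: W = 39400 J, Q = 68100 J, ΔU = 28700 J.

68100 J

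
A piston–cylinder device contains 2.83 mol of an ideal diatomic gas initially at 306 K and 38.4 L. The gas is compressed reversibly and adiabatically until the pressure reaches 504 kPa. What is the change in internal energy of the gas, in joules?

5880 J

P₁ = nRT₁/V₁ = 2.83×8.314×306/38.4 = 187 kPa.
Adiabatic: T₂/T₁ = (P₂/P₁)^((γ−1)/γ) ⇒ T₂ = 306×(2.69)^0.286 = 406 K; V₂ = 18.9 L.
For an ideal gas ΔU = nCvΔT with Cv = (5/2)R = 20.8 J/(mol·K).
ΔU = 2.83×20.8×(406−306) = 5880 J.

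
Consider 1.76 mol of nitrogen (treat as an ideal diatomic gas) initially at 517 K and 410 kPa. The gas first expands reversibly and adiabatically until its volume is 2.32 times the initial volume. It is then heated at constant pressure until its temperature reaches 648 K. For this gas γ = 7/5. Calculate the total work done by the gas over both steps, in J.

9480 J

V₁ = nRT₁/P₁ = 1.76×8.314×517/410 = 18.5 L.
Step 1 — Adiabatic: TV^(γ−1) = const ⇒ T₂ = 517×(0.431)^0.400 = 369 K; PV^γ = const ⇒ P₂ = 126 kPa.
ΔU = nCvΔT = 1.76×20.8×(369−517) = -5410 J.
Q = 0 for an adiabatic process, so W = −ΔU = 5410 J.
State after step 1: P = 126 kPa, V = 42.8 L, T = 369 K.
Step 2 — Isobaric: P stays 126 kPa; V/T = const ⇒ T₂ = 648 K, V₂ = 75.1 L.
W = PΔV = 126×(75.1−42.8) kPa·L = 4080 J.
ΔU = nCvΔT = 1.76×20.8×(648−369) = 10200 J.
Q = ΔU + W = nCpΔT = 14300 J.
Net over both steps: W = 9480 J, Q = 14300 J, ΔU = 4790 J.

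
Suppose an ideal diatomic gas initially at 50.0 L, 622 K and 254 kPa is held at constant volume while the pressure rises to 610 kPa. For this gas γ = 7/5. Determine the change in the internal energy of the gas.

44500 J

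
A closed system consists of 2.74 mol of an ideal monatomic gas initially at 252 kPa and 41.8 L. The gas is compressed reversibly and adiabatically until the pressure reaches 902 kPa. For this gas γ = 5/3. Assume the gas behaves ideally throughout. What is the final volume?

19.4 L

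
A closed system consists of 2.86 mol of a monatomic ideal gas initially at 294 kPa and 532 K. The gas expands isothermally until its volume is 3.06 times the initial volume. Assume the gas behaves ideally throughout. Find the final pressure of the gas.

96.1 kPa

V₁ = nRT₁/P₁ = 2.86×8.314×532/294 = 43.0 L.
Isothermal: T stays 532 K; PV = const ⇒ V₂ = 132 L, P₂ = 96.1 kPa.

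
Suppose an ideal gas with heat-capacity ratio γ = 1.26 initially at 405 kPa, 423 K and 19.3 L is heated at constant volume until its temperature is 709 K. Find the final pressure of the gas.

679 kPa

Isochoric: V stays 19.3 L; P/T = const ⇒ T₂ = 709 K, P₂ = 679 kPa.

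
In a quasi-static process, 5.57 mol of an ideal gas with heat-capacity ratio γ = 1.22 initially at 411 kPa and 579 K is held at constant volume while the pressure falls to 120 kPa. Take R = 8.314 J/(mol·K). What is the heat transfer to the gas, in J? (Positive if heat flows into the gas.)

V₁ = nRT₁/P₁ = 5.57×8.314×579/411 = 65.2 L.
Isochoric: V stays 65.2 L; P/T = const ⇒ T₂ = 169 K, P₂ = 120 kPa.
W = 0 (no volume change).
ΔU = nCvΔT = 5.57×37.8×(169−579) = -86300 J.
Q = ΔU = -86300 J.

-86300 J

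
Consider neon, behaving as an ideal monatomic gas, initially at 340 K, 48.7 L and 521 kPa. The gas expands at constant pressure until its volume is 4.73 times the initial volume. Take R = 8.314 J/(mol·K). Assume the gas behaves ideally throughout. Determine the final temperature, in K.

Isobaric: P stays 521 kPa; V/T = const ⇒ T₂ = 1610 K, V₂ = 230 L.

1610 K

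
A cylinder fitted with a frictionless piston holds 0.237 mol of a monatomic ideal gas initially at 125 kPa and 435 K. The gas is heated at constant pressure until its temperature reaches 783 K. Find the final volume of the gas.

V₁ = nRT₁/P₁ = 0.237×8.314×435/125 = 6.86 L.
Isobaric: P stays 125 kPa; V/T = const ⇒ T₂ = 783 K, V₂ = 12.3 L.

12.3 L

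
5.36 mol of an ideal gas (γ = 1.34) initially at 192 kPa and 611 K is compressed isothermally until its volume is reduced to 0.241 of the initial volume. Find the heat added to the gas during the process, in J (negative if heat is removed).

V₁ = nRT₁/P₁ = 5.36×8.314×611/192 = 142 L.
Isothermal: T stays 611 K; PV = const ⇒ V₂ = 34.2 L, P₂ = 797 kPa.
ΔU = 0 (ideal gas, T constant).
W = nRT ln(V₂/V₁) = 5.36×8.314×611×ln(0.241) = -38700 J.
Q = ΔU + W = -38700 J.

-38700 J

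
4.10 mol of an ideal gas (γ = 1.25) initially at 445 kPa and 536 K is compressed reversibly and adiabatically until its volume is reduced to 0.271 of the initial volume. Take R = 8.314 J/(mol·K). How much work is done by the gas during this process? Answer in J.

-28200 J

V₁ = nRT₁/P₁ = 4.10×8.314×536/445 = 41.1 L.
Adiabatic: TV^(γ−1) = const ⇒ T₂ = 536×(3.69)^0.250 = 743 K; PV^γ = const ⇒ P₂ = 2280 kPa.
ΔU = nCvΔT = 4.10×33.3×(743−536) = 28200 J.
Q = 0 for an adiabatic process, so W = −ΔU = -28200 J.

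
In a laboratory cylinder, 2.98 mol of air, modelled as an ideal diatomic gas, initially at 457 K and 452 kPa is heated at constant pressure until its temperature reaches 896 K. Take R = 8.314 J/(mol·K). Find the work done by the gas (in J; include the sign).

10900 J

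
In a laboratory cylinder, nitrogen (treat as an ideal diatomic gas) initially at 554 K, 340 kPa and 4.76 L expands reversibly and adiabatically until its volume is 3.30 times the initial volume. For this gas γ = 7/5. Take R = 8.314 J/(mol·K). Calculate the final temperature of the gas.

Adiabatic: TV^(γ−1) = const ⇒ T₂ = 554×(0.303)^0.400 = 344 K; PV^γ = const ⇒ P₂ = 63.9 kPa.

344 K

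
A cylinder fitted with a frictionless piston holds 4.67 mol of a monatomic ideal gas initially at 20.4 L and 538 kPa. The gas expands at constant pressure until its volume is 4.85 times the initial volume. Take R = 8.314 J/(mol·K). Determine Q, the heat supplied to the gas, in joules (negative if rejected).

106000 J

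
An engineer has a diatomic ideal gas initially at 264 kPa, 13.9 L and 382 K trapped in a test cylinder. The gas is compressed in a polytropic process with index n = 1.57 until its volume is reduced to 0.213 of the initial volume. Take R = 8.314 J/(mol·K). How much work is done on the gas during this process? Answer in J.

9110 J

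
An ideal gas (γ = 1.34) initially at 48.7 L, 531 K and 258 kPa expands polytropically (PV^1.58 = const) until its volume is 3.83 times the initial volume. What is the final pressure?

Polytropic n=1.58: T₂ = T₁(V₁/V₂)^(n−1) = 531×(0.261)^0.58 = 244 K; P₂ = P₁(V₁/V₂)^n = 30.9 kPa.

30.9 kPa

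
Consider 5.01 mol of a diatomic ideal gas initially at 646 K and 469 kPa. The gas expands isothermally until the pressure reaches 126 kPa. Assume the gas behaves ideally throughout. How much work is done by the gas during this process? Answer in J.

V₁ = nRT₁/P₁ = 5.01×8.314×646/469 = 57.4 L.
Isothermal: T stays 646 K; PV = const ⇒ V₂ = 214 L, P₂ = 126 kPa.
W = nRT ln(V₂/V₁) = 5.01×8.314×646×ln(3.72) = 35400 J.

35400 J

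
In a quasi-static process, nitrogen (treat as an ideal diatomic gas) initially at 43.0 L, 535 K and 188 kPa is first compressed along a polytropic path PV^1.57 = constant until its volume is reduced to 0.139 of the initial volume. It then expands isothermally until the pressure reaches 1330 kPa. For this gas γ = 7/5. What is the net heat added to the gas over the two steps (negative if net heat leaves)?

41000 J

n = P₁V₁/(RT₁) = 188×43.0/(8.314×535) = 1.82 mol.
Step 1 — Polytropic n=1.57: T₂ = T₁(V₁/V₂)^(n−1) = 535×(7.19)^0.57 = 1650 K; P₂ = P₁(V₁/V₂)^n = 4170 kPa.
W = (P₁V₁−P₂V₂)/(n−1) = (188×43.0−4170×5.98)/0.57 = -29500 J.
ΔU = nCvΔT = 1.82×20.8×(1650−535) = 42000 J.
Q = ΔU + W = 12500 J.
State after step 1: P = 4170 kPa, V = 5.98 L, T = 1650 K.
Step 2 — Isothermal: T stays 1650 K; PV = const ⇒ V₂ = 18.7 L, P₂ = 1330 kPa.
ΔU = 0 (ideal gas, T constant).
W = nRT ln(V₂/V₁) = 1.82×8.314×1650×ln(3.13) = 28400 J.
Q = ΔU + W = 28400 J.
Net over both steps: W = -1070 J, Q = 41000 J, ΔU = 42000 J.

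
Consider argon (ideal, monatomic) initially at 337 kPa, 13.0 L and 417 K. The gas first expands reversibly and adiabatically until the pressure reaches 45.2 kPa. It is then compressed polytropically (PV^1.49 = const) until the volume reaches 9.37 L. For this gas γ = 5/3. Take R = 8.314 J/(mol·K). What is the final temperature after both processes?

n = P₁V₁/(RT₁) = 337×13.0/(8.314×417) = 1.26 mol.
Step 1 — Adiabatic: T₂/T₁ = (P₂/P₁)^((γ−1)/γ) ⇒ T₂ = 417×(0.134)^0.400 = 187 K; V₂ = 43.4 L.
ΔU = nCvΔT = 1.26×12.5×(187−417) = -3630 J.
Q = 0 for an adiabatic process, so W = −ΔU = 3630 J.
State after step 1: P = 45.2 kPa, V = 43.4 L, T = 187 K.
Step 2 — Polytropic n=1.49: T₂ = T₁(V₁/V₂)^(n−1) = 187×(4.63)^0.49 = 396 K; P₂ = P₁(V₁/V₂)^n = 444 kPa.
W = (P₁V₁−P₂V₂)/(n−1) = (45.2×43.4−444×9.37)/0.49 = -4480 J.
ΔU = nCvΔT = 1.26×12.5×(396−187) = 3290 J.
Q = ΔU + W = -1190 J.
Net over both steps: W = -851 J, Q = -1190 J, ΔU = -336 J.

396 K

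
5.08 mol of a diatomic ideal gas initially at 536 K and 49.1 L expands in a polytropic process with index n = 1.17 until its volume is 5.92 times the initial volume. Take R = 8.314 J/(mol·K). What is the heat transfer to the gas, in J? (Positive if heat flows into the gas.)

P₁ = nRT₁/V₁ = 5.08×8.314×536/49.1 = 461 kPa.
Polytropic n=1.17: T₂ = T₁(V₁/V₂)^(n−1) = 536×(0.169)^0.17 = 396 K; P₂ = P₁(V₁/V₂)^n = 57.6 kPa.
W = (P₁V₁−P₂V₂)/(n−1) = (461×49.1−57.6×291)/0.17 = 34700 J.
ΔU = nCvΔT = 5.08×20.8×(396−536) = -14800 J.
Q = ΔU + W = 20000 J.

20000 J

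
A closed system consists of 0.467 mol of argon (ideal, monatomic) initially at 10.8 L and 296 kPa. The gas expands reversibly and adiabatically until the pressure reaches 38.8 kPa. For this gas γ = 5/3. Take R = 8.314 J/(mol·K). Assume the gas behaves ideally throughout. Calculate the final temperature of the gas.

365 K

T₁ = P₁V₁/(nR) = 296×10.8/(0.467×8.314) = 823 K.
Adiabatic: T₂/T₁ = (P₂/P₁)^((γ−1)/γ) ⇒ T₂ = 823×(0.131)^0.400 = 365 K; V₂ = 36.6 L.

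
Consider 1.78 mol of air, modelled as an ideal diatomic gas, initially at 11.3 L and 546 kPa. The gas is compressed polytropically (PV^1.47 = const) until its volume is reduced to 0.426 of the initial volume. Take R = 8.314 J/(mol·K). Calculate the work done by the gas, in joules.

-6480 J

T₁ = P₁V₁/(nR) = 546×11.3/(1.78×8.314) = 417 K.
Polytropic n=1.47: T₂ = T₁(V₁/V₂)^(n−1) = 417×(2.35)^0.47 = 623 K; P₂ = P₁(V₁/V₂)^n = 1910 kPa.
W = (P₁V₁−P₂V₂)/(n−1) = (546×11.3−1910×4.81)/0.47 = -6480 J.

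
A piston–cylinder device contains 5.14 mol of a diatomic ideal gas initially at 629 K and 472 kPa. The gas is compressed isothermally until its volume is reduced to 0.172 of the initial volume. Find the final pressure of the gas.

2740 kPa

V₁ = nRT₁/P₁ = 5.14×8.314×629/472 = 56.9 L.
Isothermal: T stays 629 K; PV = const ⇒ V₂ = 9.80 L, P₂ = 2740 kPa.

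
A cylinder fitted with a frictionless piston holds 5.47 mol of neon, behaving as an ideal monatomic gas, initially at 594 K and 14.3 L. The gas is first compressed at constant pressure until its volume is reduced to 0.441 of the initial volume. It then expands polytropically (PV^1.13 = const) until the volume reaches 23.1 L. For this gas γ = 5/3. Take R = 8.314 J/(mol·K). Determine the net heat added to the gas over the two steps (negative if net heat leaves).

-26300 J

P₁ = nRT₁/V₁ = 5.47×8.314×594/14.3 = 1890 kPa.
Step 1 — Isobaric: P stays 1890 kPa; V/T = const ⇒ T₂ = 262 K, V₂ = 6.31 L.
W = PΔV = 1890×(6.31−14.3) kPa·L = -15100 J.
ΔU = nCvΔT = 5.47×12.5×(262−594) = -22700 J.
Q = ΔU + W = nCpΔT = -37800 J.
State after step 1: P = 1890 kPa, V = 6.31 L, T = 262 K.
Step 2 — Polytropic n=1.13: T₂ = T₁(V₁/V₂)^(n−1) = 262×(0.273)^0.13 = 221 K; P₂ = P₁(V₁/V₂)^n = 436 kPa.
W = (P₁V₁−P₂V₂)/(n−1) = (1890×6.31−436×23.1)/0.13 = 14200 J.
ΔU = nCvΔT = 5.47×12.5×(221−262) = -2780 J.
Q = ΔU + W = 11500 J.
Net over both steps: W = -869 J, Q = -26300 J, ΔU = -25400 J.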